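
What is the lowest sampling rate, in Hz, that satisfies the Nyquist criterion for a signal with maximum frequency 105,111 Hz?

210,222 Hz

Minimum sample rate = 2 × 105,111 Hz = 210,222 Hz.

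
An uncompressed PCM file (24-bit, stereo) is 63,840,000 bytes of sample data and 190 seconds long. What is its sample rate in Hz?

56,000 Hz

Bytes = sample_rate × seconds × bytes_per_sample × channels.
sample_rate = 63,840,000 / (190 × 3 × 2) = 63,840,000 / 1,140 = 56,000 Hz.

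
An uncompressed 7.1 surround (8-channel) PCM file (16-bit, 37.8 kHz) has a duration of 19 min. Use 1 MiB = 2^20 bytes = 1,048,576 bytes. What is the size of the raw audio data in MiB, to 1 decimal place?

657.5 MiB

Duration = 19 min = 1,140 s.
Bytes = 37,800 samples/s × 1,140 s × 2 bytes/sample × 8 ch = 689,472,000 bytes.
689,472,000 / 1,048,576 = 657.5 MiB.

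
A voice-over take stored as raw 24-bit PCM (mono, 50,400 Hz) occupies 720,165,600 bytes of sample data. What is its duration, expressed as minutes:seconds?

Byte rate = 50,400 × 3 × 1 = 151,200 bytes/s.
Duration = 720,165,600 / 151,200 = 4,763 s.
4,763 s = 79:23.

79:23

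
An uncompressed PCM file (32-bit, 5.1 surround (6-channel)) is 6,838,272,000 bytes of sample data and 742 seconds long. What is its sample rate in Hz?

Bytes = sample_rate × seconds × bytes_per_sample × channels.
sample_rate = 6,838,272,000 / (742 × 4 × 6) = 6,838,272,000 / 17,808 = 384,000 Hz.

384,000 Hz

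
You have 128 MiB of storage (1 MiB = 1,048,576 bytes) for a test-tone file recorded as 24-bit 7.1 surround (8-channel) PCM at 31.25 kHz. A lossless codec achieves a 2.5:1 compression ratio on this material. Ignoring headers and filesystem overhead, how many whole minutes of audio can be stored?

Uncompressed byte rate = 31,250 × 3 × 8 = 750,000 bytes/s.
After 2.5:1 compression, effective rate ≈ 300000 bytes/s.
Capacity = 128 × 1,048,576 = 134,217,728 bytes.
134,217,728 / effective rate ≈ 447.39 s → 7 minutes.

7 minutes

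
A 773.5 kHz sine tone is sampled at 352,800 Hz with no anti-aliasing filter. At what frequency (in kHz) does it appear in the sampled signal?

67.9 kHz

Nyquist = 352,800/2 = 176,400 Hz; 773,500 Hz exceeds it.
Alias = |773,500 − 2×352,800| = |773,500 − 705,600| = 67,900 Hz = 67.9 kHz.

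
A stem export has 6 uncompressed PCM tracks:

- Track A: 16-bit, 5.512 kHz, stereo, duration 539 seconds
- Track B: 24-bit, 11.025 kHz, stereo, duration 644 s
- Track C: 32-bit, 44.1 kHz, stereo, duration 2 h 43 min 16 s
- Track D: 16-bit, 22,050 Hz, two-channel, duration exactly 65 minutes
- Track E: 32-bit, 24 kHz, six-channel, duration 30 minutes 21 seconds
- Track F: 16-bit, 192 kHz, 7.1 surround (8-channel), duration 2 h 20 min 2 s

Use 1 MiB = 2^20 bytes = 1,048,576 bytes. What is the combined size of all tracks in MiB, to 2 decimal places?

Track A: 5,512 × 539 × 2 × 2 = 11,883,872 bytes.
Track B: 11,025 × 644 × 3 × 2 = 42,600,600 bytes.
Track C: 2 h 43 min 16 s = 9,796 s; 44,100 × 9,796 × 4 × 2 = 3,456,028,800 bytes.
Track D: exactly 65 minutes = 3,900 s; 22,050 × 3,900 × 2 × 2 = 343,980,000 bytes.
Track E: 30 minutes 21 seconds = 1,821 s; 24,000 × 1,821 × 4 × 6 = 1,048,896,000 bytes.
Track F: 2 h 20 min 2 s = 8,402 s; 192,000 × 8,402 × 2 × 8 = 25,810,944,000 bytes.
Total = 30,714,333,272 bytes = 29291.47 MiB.

29291.47 MiB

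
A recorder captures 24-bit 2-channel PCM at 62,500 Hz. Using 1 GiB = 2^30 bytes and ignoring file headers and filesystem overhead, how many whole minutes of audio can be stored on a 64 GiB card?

Uncompressed byte rate = 62,500 × 3 × 2 = 375,000 bytes/s.
Capacity = 64 × 1,073,741,824 = 68,719,476,736 bytes.
68,719,476,736 / 375,000 ≈ 183251.94 s → 3,054 minutes.

3,054 minutes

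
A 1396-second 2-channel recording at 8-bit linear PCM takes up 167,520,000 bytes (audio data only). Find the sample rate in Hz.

60,000 Hz

Bytes = sample_rate × seconds × bytes_per_sample × channels.
sample_rate = 167,520,000 / (1,396 × 1 × 2) = 167,520,000 / 2,792 = 60,000 Hz.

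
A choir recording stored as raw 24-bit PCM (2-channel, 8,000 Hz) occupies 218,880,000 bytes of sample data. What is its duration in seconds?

4,560 seconds

Byte rate = 8,000 × 3 × 2 = 48,000 bytes/s.
Duration = 218,880,000 / 48,000 = 4,560 s.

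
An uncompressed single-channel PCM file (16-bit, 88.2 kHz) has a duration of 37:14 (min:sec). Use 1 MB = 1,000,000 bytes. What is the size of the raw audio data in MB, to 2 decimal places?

Duration = 37:14 (min:sec) = 2,234 s.
Bytes = 88,200 samples/s × 2,234 s × 2 bytes/sample × 1 ch = 394,077,600 bytes.
394,077,600 / 1,000,000 = 394.08 MB.

394.08 MB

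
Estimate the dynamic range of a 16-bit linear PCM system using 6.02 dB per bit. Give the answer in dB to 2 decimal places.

16 × 6.02 = 96.32 dB.

96.32 dB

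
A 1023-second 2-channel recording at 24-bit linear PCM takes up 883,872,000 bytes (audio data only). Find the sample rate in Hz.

144,000 Hz

Bytes = sample_rate × seconds × bytes_per_sample × channels.
sample_rate = 883,872,000 / (1,023 × 3 × 2) = 883,872,000 / 6,138 = 144,000 Hz.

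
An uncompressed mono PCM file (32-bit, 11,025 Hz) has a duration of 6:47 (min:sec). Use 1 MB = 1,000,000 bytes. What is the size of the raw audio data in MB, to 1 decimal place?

Duration = 6:47 (min:sec) = 407 s.
Bytes = 11,025 samples/s × 407 s × 4 bytes/sample × 1 ch = 17,948,700 bytes.
17,948,700 / 1,000,000 = 17.9 MB.

17.9 MB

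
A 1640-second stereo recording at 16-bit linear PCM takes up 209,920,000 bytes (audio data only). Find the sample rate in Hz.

32,000 Hz

Bytes = sample_rate × seconds × bytes_per_sample × channels.
sample_rate = 209,920,000 / (1,640 × 2 × 2) = 209,920,000 / 6,560 = 32,000 Hz.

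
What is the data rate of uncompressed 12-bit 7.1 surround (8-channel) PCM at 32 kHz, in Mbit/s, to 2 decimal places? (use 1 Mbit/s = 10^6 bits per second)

3.07 Mbit/s

Bit rate = 32,000 × 12 × 8 = 3,072,000 bits/s.
= 3.07 Mbit/s.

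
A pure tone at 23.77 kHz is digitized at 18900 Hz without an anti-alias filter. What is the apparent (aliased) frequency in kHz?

4.87 kHz

Nyquist = 18,900/2 = 9,450 Hz; 23,770 Hz exceeds it.
Alias = |23,770 − 1×18,900| = |23,770 − 18,900| = 4,870 Hz = 4.87 kHz.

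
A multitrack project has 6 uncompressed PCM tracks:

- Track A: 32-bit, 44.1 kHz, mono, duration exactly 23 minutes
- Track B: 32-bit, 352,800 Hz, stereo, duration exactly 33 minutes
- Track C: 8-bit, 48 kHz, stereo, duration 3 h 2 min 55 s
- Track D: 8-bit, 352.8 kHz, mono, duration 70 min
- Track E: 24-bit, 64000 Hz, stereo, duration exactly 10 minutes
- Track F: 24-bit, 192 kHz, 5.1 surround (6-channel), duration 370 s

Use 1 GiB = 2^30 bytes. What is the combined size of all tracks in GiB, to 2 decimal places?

Track A: exactly 23 minutes = 1,380 s; 44,100 × 1,380 × 4 × 1 = 243,432,000 bytes.
Track B: exactly 33 minutes = 1,980 s; 352,800 × 1,980 × 4 × 2 = 5,588,352,000 bytes.
Track C: 3 h 2 min 55 s = 10,975 s; 48,000 × 10,975 × 1 × 2 = 1,053,600,000 bytes.
Track D: 70 min = 4,200 s; 352,800 × 4,200 × 1 × 1 = 1,481,760,000 bytes.
Track E: exactly 10 minutes = 600 s; 64,000 × 600 × 3 × 2 = 230,400,000 bytes.
Track F: 192,000 × 370 × 3 × 6 = 1,278,720,000 bytes.
Total = 9,876,264,000 bytes = 9.20 GiB.

9.20 GiB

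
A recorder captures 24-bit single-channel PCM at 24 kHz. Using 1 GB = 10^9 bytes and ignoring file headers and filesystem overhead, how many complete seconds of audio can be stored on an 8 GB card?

111,111 seconds

Uncompressed byte rate = 24,000 × 3 × 1 = 72,000 bytes/s.
Capacity = 8 × 1,000,000,000 = 8,000,000,000 bytes.
8,000,000,000 / 72,000 ≈ 111111.11 s → 111,111 seconds.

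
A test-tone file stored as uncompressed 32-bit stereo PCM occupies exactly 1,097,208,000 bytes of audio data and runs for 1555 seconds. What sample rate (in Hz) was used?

88,200 Hz

Bytes = sample_rate × seconds × bytes_per_sample × channels.
sample_rate = 1,097,208,000 / (1,555 × 4 × 2) = 1,097,208,000 / 12,440 = 88,200 Hz.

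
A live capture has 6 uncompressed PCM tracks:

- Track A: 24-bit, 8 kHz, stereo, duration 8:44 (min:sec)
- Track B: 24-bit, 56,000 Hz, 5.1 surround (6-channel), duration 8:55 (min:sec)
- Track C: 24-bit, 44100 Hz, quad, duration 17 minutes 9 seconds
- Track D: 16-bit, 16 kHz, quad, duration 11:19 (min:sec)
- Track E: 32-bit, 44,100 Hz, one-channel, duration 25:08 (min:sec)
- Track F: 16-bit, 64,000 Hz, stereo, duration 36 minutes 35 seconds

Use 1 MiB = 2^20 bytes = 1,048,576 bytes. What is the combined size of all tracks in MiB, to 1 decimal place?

Track A: 8:44 (min:sec) = 524 s; 8,000 × 524 × 3 × 2 = 25,152,000 bytes.
Track B: 8:55 (min:sec) = 535 s; 56,000 × 535 × 3 × 6 = 539,280,000 bytes.
Track C: 17 minutes 9 seconds = 1,029 s; 44,100 × 1,029 × 3 × 4 = 544,546,800 bytes.
Track D: 11:19 (min:sec) = 679 s; 16,000 × 679 × 2 × 4 = 86,912,000 bytes.
Track E: 25:08 (min:sec) = 1,508 s; 44,100 × 1,508 × 4 × 1 = 266,011,200 bytes.
Track F: 36 minutes 35 seconds = 2,195 s; 64,000 × 2,195 × 2 × 2 = 561,920,000 bytes.
Total = 2,023,822,000 bytes = 1930.1 MiB.

1930.1 MiB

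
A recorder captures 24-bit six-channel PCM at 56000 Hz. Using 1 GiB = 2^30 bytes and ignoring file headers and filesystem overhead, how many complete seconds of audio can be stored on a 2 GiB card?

2,130 seconds

Uncompressed byte rate = 56,000 × 3 × 6 = 1,008,000 bytes/s.
Capacity = 2 × 1,073,741,824 = 2,147,483,648 bytes.
2,147,483,648 / 1,008,000 ≈ 2130.44 s → 2,130 seconds.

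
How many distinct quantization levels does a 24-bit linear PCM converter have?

16,777,216 levels

2^24 = 16,777,216.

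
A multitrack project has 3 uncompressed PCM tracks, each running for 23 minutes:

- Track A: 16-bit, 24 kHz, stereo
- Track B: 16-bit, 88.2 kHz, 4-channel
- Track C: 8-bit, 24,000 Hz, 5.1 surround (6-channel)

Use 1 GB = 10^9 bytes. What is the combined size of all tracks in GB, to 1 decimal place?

1.3 GB

23 minutes = 1,380 s.
Track A: 24,000 × 1,380 × 2 × 2 = 132,480,000 bytes.
Track B: 88,200 × 1,380 × 2 × 4 = 973,728,000 bytes.
Track C: 24,000 × 1,380 × 1 × 6 = 198,720,000 bytes.
Total = 1,304,928,000 bytes = 1.3 GB.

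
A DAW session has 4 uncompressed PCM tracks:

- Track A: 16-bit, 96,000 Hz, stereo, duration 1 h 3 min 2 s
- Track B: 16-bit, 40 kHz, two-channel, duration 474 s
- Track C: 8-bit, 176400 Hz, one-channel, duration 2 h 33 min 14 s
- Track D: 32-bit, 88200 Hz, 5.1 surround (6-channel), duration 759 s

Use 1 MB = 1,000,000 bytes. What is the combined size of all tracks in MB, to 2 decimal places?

4756.60 MB

Track A: 1 h 3 min 2 s = 3,782 s; 96,000 × 3,782 × 2 × 2 = 1,452,288,000 bytes.
Track B: 40,000 × 474 × 2 × 2 = 75,840,000 bytes.
Track C: 2 h 33 min 14 s = 9,194 s; 176,400 × 9,194 × 1 × 1 = 1,621,821,600 bytes.
Track D: 88,200 × 759 × 4 × 6 = 1,606,651,200 bytes.
Total = 4,756,600,800 bytes = 4756.60 MB.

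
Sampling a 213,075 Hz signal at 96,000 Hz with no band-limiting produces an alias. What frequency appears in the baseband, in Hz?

21,075 Hz

Nyquist = 96,000/2 = 48,000 Hz; 213,075 Hz exceeds it.
Alias = |213,075 − 2×96,000| = |213,075 − 192,000| = 21,075 Hz.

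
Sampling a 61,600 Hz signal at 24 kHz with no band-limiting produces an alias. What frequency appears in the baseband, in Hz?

Nyquist = 24,000/2 = 12,000 Hz; 61,600 Hz exceeds it.
Alias = |61,600 − 3×24,000| = |61,600 − 72,000| = 10,400 Hz.

10,400 Hz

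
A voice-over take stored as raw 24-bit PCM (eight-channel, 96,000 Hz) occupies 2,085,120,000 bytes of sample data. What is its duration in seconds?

Byte rate = 96,000 × 3 × 8 = 2,304,000 bytes/s.
Duration = 2,085,120,000 / 2,304,000 = 905 s.

905 seconds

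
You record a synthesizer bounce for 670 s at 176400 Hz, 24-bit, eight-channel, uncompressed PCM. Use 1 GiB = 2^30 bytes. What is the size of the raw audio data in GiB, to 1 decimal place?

Bytes = 176,400 samples/s × 670 s × 3 bytes/sample × 8 ch = 2,836,512,000 bytes.
2,836,512,000 / 1,073,741,824 = 2.6 GiB.

2.6 GiB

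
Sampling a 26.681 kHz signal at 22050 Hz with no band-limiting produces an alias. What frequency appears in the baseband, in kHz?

4.631 kHz

Nyquist = 22,050/2 = 11,025 Hz; 26,681 Hz exceeds it.
Alias = |26,681 − 1×22,050| = |26,681 − 22,050| = 4,631 Hz = 4.631 kHz.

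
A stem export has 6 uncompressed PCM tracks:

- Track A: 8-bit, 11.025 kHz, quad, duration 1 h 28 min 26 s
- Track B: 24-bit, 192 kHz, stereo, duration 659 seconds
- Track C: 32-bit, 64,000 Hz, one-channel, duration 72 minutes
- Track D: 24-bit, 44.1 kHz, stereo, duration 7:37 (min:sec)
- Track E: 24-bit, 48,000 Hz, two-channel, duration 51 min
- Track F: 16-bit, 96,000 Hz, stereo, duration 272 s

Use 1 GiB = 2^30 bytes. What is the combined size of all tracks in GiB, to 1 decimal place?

3.0 GiB

Track A: 1 h 28 min 26 s = 5,306 s; 11,025 × 5,306 × 1 × 4 = 233,994,600 bytes.
Track B: 192,000 × 659 × 3 × 2 = 759,168,000 bytes.
Track C: 72 minutes = 4,320 s; 64,000 × 4,320 × 4 × 1 = 1,105,920,000 bytes.
Track D: 7:37 (min:sec) = 457 s; 44,100 × 457 × 3 × 2 = 120,922,200 bytes.
Track E: 51 min = 3,060 s; 48,000 × 3,060 × 3 × 2 = 881,280,000 bytes.
Track F: 96,000 × 272 × 2 × 2 = 104,448,000 bytes.
Total = 3,205,732,800 bytes = 3.0 GiB.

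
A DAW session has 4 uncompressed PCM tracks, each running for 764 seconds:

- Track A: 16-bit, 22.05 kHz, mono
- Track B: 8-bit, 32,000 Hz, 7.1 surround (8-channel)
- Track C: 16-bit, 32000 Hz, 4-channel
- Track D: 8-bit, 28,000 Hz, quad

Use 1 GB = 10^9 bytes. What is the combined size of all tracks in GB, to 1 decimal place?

Track A: 22,050 × 764 × 2 × 1 = 33,692,400 bytes.
Track B: 32,000 × 764 × 1 × 8 = 195,584,000 bytes.
Track C: 32,000 × 764 × 2 × 4 = 195,584,000 bytes.
Track D: 28,000 × 764 × 1 × 4 = 85,568,000 bytes.
Total = 510,428,400 bytes = 0.5 GB.

0.5 GB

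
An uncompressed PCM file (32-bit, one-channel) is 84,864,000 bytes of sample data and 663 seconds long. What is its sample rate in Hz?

Bytes = sample_rate × seconds × bytes_per_sample × channels.
sample_rate = 84,864,000 / (663 × 4 × 1) = 84,864,000 / 2,652 = 32,000 Hz.

32,000 Hz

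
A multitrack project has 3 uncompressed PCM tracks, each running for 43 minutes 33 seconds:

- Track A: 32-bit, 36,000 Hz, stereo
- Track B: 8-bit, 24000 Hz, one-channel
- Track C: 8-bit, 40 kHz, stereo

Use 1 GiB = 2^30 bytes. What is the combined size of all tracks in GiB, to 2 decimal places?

0.95 GiB

43 minutes 33 seconds = 2,613 s.
Track A: 36,000 × 2,613 × 4 × 2 = 752,544,000 bytes.
Track B: 24,000 × 2,613 × 1 × 1 = 62,712,000 bytes.
Track C: 40,000 × 2,613 × 1 × 2 = 209,040,000 bytes.
Total = 1,024,296,000 bytes = 0.95 GiB.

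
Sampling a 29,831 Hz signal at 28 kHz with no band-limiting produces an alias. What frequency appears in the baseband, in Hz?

1,831 Hz

Nyquist = 28,000/2 = 14,000 Hz; 29,831 Hz exceeds it.
Alias = |29,831 − 1×28,000| = |29,831 − 28,000| = 1,831 Hz.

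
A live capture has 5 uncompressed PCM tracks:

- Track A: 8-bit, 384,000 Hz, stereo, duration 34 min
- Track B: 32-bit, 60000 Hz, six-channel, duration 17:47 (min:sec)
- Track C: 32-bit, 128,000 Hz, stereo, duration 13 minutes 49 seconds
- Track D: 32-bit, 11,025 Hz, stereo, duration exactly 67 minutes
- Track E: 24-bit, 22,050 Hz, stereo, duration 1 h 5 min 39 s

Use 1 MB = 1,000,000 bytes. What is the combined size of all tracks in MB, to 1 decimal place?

4827.8 MB

Track A: 34 min = 2,040 s; 384,000 × 2,040 × 1 × 2 = 1,566,720,000 bytes.
Track B: 17:47 (min:sec) = 1,067 s; 60,000 × 1,067 × 4 × 6 = 1,536,480,000 bytes.
Track C: 13 minutes 49 seconds = 829 s; 128,000 × 829 × 4 × 2 = 848,896,000 bytes.
Track D: exactly 67 minutes = 4,020 s; 11,025 × 4,020 × 4 × 2 = 354,564,000 bytes.
Track E: 1 h 5 min 39 s = 3,939 s; 22,050 × 3,939 × 3 × 2 = 521,129,700 bytes.
Total = 4,827,789,700 bytes = 4827.8 MB.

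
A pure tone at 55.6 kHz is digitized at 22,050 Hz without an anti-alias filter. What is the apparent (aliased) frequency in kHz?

Nyquist = 22,050/2 = 11,025 Hz; 55,600 Hz exceeds it.
Alias = |55,600 − 3×22,050| = |55,600 − 66,150| = 10,550 Hz = 10.55 kHz.

10.55 kHz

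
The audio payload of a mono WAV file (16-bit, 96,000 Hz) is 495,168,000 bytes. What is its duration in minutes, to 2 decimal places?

Byte rate = 96,000 × 2 × 1 = 192,000 bytes/s.
Duration = 495,168,000 / 192,000 = 2,579 s.
2,579 s / 60 = 42.98 minutes.

42.98 minutes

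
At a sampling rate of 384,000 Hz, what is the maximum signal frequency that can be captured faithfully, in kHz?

Nyquist frequency = sample rate / 2 = 384,000 / 2 = 192 kHz.

192 kHz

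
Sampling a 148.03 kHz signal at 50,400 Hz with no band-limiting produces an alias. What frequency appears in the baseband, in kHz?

Nyquist = 50,400/2 = 25,200 Hz; 148,030 Hz exceeds it.
Alias = |148,030 − 3×50,400| = |148,030 − 151,200| = 3,170 Hz = 3.17 kHz.

3.17 kHz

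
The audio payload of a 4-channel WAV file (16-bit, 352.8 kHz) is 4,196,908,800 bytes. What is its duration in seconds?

1,487 seconds

Byte rate = 352,800 × 2 × 4 = 2,822,400 bytes/s.
Duration = 4,196,908,800 / 2,822,400 = 1,487 s.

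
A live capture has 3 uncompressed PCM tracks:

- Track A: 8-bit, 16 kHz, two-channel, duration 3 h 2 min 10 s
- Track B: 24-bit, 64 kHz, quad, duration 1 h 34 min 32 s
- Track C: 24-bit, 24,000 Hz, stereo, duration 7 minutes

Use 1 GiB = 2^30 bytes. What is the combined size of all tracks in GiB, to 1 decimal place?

4.4 GiB

Track A: 3 h 2 min 10 s = 10,930 s; 16,000 × 10,930 × 1 × 2 = 349,760,000 bytes.
Track B: 1 h 34 min 32 s = 5,672 s; 64,000 × 5,672 × 3 × 4 = 4,356,096,000 bytes.
Track C: 7 minutes = 420 s; 24,000 × 420 × 3 × 2 = 60,480,000 bytes.
Total = 4,766,336,000 bytes = 4.4 GiB.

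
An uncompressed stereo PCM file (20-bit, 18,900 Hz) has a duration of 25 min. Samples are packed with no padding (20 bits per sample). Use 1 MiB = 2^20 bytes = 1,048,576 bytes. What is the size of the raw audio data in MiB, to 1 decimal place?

Duration = 25 min = 1,500 s.
Bits = 18,900 × 1,500 × 20 × 2 = 1,134,000,000 bits = 141,750,000 bytes.
141,750,000 / 1,048,576 = 135.2 MiB.

135.2 MiB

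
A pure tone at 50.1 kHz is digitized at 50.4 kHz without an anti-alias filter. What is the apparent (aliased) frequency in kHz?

Nyquist = 50,400/2 = 25,200 Hz; 50,100 Hz exceeds it.
Alias = |50,100 − 1×50,400| = |50,100 − 50,400| = 300 Hz = 0.3 kHz.

0.3 kHz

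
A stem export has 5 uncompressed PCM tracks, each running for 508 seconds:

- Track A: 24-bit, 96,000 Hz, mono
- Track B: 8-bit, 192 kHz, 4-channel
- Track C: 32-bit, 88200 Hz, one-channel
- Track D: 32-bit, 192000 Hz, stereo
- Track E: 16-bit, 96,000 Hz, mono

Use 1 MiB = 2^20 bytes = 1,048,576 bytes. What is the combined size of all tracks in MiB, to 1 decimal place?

Track A: 96,000 × 508 × 3 × 1 = 146,304,000 bytes.
Track B: 192,000 × 508 × 1 × 4 = 390,144,000 bytes.
Track C: 88,200 × 508 × 4 × 1 = 179,222,400 bytes.
Track D: 192,000 × 508 × 4 × 2 = 780,288,000 bytes.
Track E: 96,000 × 508 × 2 × 1 = 97,536,000 bytes.
Total = 1,593,494,400 bytes = 1519.7 MiB.

1519.7 MiB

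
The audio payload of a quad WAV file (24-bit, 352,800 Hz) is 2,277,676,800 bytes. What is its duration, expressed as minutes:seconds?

Byte rate = 352,800 × 3 × 4 = 4,233,600 bytes/s.
Duration = 2,277,676,800 / 4,233,600 = 538 s.
538 s = 8:58.

8:58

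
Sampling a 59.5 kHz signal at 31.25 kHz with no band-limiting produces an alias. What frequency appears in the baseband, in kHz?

Nyquist = 31,250/2 = 15,625 Hz; 59,500 Hz exceeds it.
Alias = |59,500 − 2×31,250| = |59,500 − 62,500| = 3,000 Hz = 3 kHz.

3 kHz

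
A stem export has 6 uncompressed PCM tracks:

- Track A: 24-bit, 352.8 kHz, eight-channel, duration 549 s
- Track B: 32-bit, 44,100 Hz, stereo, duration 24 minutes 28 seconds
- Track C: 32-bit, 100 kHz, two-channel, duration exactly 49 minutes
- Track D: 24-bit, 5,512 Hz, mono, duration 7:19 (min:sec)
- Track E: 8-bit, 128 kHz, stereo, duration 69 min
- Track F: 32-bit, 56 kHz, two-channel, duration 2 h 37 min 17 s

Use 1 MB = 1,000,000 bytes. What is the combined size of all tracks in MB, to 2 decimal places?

Track A: 352,800 × 549 × 3 × 8 = 4,648,492,800 bytes.
Track B: 24 minutes 28 seconds = 1,468 s; 44,100 × 1,468 × 4 × 2 = 517,910,400 bytes.
Track C: exactly 49 minutes = 2,940 s; 100,000 × 2,940 × 4 × 2 = 2,352,000,000 bytes.
Track D: 7:19 (min:sec) = 439 s; 5,512 × 439 × 3 × 1 = 7,259,304 bytes.
Track E: 69 min = 4,140 s; 128,000 × 4,140 × 1 × 2 = 1,059,840,000 bytes.
Track F: 2 h 37 min 17 s = 9,437 s; 56,000 × 9,437 × 4 × 2 = 4,227,776,000 bytes.
Total = 12,813,278,504 bytes = 12813.28 MB.

12813.28 MB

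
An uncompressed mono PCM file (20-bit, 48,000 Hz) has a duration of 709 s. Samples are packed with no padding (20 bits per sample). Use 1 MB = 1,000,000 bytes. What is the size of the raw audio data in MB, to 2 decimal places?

Bits = 48,000 × 709 × 20 × 1 = 680,640,000 bits = 85,080,000 bytes.
85,080,000 / 1,000,000 = 85.08 MB.

85.08 MB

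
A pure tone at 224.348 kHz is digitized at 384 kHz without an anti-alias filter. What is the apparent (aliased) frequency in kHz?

Nyquist = 384,000/2 = 192,000 Hz; 224,348 Hz exceeds it.
Alias = |224,348 − 1×384,000| = |224,348 − 384,000| = 159,652 Hz = 159.652 kHz.

159.652 kHz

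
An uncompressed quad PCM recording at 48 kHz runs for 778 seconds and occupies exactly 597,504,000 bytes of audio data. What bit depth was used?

32 bits

Bytes per sample = 597,504,000 / (48,000 × 778 × 4) = 597,504,000 / 149,376,000 = 4.
Bit depth = 4 × 8 = 32 bits.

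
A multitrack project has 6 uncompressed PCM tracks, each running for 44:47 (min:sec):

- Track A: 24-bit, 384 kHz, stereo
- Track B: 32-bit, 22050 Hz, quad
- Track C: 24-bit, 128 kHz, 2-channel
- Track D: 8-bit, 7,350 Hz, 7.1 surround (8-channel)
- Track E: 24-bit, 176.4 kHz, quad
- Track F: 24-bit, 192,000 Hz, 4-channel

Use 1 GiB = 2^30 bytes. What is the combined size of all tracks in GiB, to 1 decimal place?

44:47 (min:sec) = 2,687 s.
Track A: 384,000 × 2,687 × 3 × 2 = 6,190,848,000 bytes.
Track B: 22,050 × 2,687 × 4 × 4 = 947,973,600 bytes.
Track C: 128,000 × 2,687 × 3 × 2 = 2,063,616,000 bytes.
Track D: 7,350 × 2,687 × 1 × 8 = 157,995,600 bytes.
Track E: 176,400 × 2,687 × 3 × 4 = 5,687,841,600 bytes.
Track F: 192,000 × 2,687 × 3 × 4 = 6,190,848,000 bytes.
Total = 21,239,122,800 bytes = 19.8 GiB.

19.8 GiB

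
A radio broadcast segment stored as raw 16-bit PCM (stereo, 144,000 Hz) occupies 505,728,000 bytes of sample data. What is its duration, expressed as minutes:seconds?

14:38

Byte rate = 144,000 × 2 × 2 = 576,000 bytes/s.
Duration = 505,728,000 / 576,000 = 878 s.
878 s = 14:38.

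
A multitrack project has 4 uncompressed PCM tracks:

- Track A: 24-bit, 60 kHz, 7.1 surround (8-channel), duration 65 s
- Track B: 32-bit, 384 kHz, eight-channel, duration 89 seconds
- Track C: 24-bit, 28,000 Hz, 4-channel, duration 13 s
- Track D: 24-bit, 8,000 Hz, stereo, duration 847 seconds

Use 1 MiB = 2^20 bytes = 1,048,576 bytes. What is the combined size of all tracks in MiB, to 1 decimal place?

Track A: 60,000 × 65 × 3 × 8 = 93,600,000 bytes.
Track B: 384,000 × 89 × 4 × 8 = 1,093,632,000 bytes.
Track C: 28,000 × 13 × 3 × 4 = 4,368,000 bytes.
Track D: 8,000 × 847 × 3 × 2 = 40,656,000 bytes.
Total = 1,232,256,000 bytes = 1175.2 MiB.

1175.2 MiB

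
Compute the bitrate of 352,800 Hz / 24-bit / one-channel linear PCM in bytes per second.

Bit rate = 352,800 × 24 × 1 = 8,467,200 bits/s.
8,467,200 / 8 = 1,058,400 bytes/s.

1,058,400 bytes/s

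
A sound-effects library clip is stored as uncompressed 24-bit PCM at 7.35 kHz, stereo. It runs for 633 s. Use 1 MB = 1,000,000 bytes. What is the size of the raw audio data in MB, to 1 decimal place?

Bytes = 7,350 samples/s × 633 s × 3 bytes/sample × 2 ch = 27,915,300 bytes.
27,915,300 / 1,000,000 = 27.9 MB.

27.9 MB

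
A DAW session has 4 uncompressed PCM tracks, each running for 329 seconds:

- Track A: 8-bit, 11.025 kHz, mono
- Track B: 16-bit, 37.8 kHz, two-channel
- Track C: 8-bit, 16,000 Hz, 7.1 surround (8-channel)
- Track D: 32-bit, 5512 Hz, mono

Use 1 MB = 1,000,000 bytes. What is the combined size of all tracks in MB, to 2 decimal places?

102.74 MB

Track A: 11,025 × 329 × 1 × 1 = 3,627,225 bytes.
Track B: 37,800 × 329 × 2 × 2 = 49,744,800 bytes.
Track C: 16,000 × 329 × 1 × 8 = 42,112,000 bytes.
Track D: 5,512 × 329 × 4 × 1 = 7,253,792 bytes.
Total = 102,737,817 bytes = 102.74 MB.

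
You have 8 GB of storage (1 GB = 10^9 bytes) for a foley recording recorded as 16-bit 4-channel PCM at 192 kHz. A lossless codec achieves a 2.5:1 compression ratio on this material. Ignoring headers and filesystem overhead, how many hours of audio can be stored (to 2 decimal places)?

Uncompressed byte rate = 192,000 × 2 × 4 = 1,536,000 bytes/s.
After 2.5:1 compression, effective rate ≈ 614400 bytes/s.
Capacity = 8 × 1,000,000,000 = 8,000,000,000 bytes.
8,000,000,000 / effective rate ≈ 13020.83 s → 3.62 hours.

3.62 hours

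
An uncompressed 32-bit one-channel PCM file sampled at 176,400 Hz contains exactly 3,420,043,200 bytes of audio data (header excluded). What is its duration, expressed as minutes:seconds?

80:47

Byte rate = 176,400 × 4 × 1 = 705,600 bytes/s.
Duration = 3,420,043,200 / 705,600 = 4,847 s.
4,847 s = 80:47.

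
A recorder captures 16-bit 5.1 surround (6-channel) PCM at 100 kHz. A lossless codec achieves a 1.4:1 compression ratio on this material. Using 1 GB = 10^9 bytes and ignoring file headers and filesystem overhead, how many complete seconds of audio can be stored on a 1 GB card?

Uncompressed byte rate = 100,000 × 2 × 6 = 1,200,000 bytes/s.
After 1.4:1 compression, effective rate ≈ 857142.86 bytes/s.
Capacity = 1 × 1,000,000,000 = 1,000,000,000 bytes.
1,000,000,000 / effective rate ≈ 1166.67 s → 1,166 seconds.

1,166 seconds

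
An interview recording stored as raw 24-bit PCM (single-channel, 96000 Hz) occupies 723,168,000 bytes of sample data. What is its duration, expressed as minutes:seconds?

Byte rate = 96,000 × 3 × 1 = 288,000 bytes/s.
Duration = 723,168,000 / 288,000 = 2,511 s.
2,511 s = 41:51.

41:51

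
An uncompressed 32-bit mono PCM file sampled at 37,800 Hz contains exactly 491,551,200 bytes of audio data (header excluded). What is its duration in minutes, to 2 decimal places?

Byte rate = 37,800 × 4 × 1 = 151,200 bytes/s.
Duration = 491,551,200 / 151,200 = 3,251 s.
3,251 s / 60 = 54.18 minutes.

54.18 minutes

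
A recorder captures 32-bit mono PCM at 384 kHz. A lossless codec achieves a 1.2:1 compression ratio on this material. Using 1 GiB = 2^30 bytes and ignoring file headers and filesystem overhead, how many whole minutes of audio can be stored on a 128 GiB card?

Uncompressed byte rate = 384,000 × 4 × 1 = 1,536,000 bytes/s.
After 1.2:1 compression, effective rate ≈ 1280000 bytes/s.
Capacity = 128 × 1,073,741,824 = 137,438,953,472 bytes.
137,438,953,472 / effective rate ≈ 107374.18 s → 1,789 minutes.

1,789 minutes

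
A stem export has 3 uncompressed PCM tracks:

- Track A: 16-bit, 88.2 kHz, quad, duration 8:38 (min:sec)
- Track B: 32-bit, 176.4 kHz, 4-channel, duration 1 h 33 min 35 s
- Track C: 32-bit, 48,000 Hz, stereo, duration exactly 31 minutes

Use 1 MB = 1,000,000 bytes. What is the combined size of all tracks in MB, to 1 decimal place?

Track A: 8:38 (min:sec) = 518 s; 88,200 × 518 × 2 × 4 = 365,500,800 bytes.
Track B: 1 h 33 min 35 s = 5,615 s; 176,400 × 5,615 × 4 × 4 = 15,847,776,000 bytes.
Track C: exactly 31 minutes = 1,860 s; 48,000 × 1,860 × 4 × 2 = 714,240,000 bytes.
Total = 16,927,516,800 bytes = 16927.5 MB.

16927.5 MB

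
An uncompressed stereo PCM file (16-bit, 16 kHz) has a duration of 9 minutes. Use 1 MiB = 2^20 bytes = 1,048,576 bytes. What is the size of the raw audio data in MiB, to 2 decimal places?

32.96 MiB

Duration = 9 minutes = 540 s.
Bytes = 16,000 samples/s × 540 s × 2 bytes/sample × 2 ch = 34,560,000 bytes.
34,560,000 / 1,048,576 = 32.96 MiB.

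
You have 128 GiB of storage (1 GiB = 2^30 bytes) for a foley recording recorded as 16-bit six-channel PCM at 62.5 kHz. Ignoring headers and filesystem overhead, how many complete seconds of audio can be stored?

183,251 seconds

Uncompressed byte rate = 62,500 × 2 × 6 = 750,000 bytes/s.
Capacity = 128 × 1,073,741,824 = 137,438,953,472 bytes.
137,438,953,472 / 750,000 ≈ 183251.94 s → 183,251 seconds.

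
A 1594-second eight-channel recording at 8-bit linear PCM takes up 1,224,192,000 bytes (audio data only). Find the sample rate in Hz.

Bytes = sample_rate × seconds × bytes_per_sample × channels.
sample_rate = 1,224,192,000 / (1,594 × 1 × 8) = 1,224,192,000 / 12,752 = 96,000 Hz.

96,000 Hz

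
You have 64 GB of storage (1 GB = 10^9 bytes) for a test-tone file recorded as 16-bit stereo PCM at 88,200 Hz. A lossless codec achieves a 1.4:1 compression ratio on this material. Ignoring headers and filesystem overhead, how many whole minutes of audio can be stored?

Uncompressed byte rate = 88,200 × 2 × 2 = 352,800 bytes/s.
After 1.4:1 compression, effective rate ≈ 252000 bytes/s.
Capacity = 64 × 1,000,000,000 = 64,000,000,000 bytes.
64,000,000,000 / effective rate ≈ 253968.25 s → 4,232 minutes.

4,232 minutes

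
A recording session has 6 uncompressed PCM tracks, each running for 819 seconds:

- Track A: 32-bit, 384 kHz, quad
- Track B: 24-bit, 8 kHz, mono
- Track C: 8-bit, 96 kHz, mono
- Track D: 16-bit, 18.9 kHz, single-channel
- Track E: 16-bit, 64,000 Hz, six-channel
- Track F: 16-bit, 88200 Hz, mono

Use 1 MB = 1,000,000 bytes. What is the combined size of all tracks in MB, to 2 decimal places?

5934.64 MB

Track A: 384,000 × 819 × 4 × 4 = 5,031,936,000 bytes.
Track B: 8,000 × 819 × 3 × 1 = 19,656,000 bytes.
Track C: 96,000 × 819 × 1 × 1 = 78,624,000 bytes.
Track D: 18,900 × 819 × 2 × 1 = 30,958,200 bytes.
Track E: 64,000 × 819 × 2 × 6 = 628,992,000 bytes.
Track F: 88,200 × 819 × 2 × 1 = 144,471,600 bytes.
Total = 5,934,637,800 bytes = 5934.64 MB.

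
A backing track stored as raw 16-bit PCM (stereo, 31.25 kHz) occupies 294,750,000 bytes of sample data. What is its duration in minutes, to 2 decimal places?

39.30 minutes

Byte rate = 31,250 × 2 × 2 = 125,000 bytes/s.
Duration = 294,750,000 / 125,000 = 2,358 s.
2,358 s / 60 = 39.30 minutes.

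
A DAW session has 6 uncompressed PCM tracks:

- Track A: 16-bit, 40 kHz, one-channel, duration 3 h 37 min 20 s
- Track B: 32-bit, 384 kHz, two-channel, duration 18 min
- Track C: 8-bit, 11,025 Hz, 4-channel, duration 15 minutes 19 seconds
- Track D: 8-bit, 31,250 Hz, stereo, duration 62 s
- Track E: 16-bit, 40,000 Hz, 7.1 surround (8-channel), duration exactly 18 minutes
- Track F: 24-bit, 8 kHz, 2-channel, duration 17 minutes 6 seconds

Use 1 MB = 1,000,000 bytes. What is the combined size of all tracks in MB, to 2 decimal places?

5145.81 MB

Track A: 3 h 37 min 20 s = 13,040 s; 40,000 × 13,040 × 2 × 1 = 1,043,200,000 bytes.
Track B: 18 min = 1,080 s; 384,000 × 1,080 × 4 × 2 = 3,317,760,000 bytes.
Track C: 15 minutes 19 seconds = 919 s; 11,025 × 919 × 1 × 4 = 40,527,900 bytes.
Track D: 31,250 × 62 × 1 × 2 = 3,875,000 bytes.
Track E: exactly 18 minutes = 1,080 s; 40,000 × 1,080 × 2 × 8 = 691,200,000 bytes.
Track F: 17 minutes 6 seconds = 1,026 s; 8,000 × 1,026 × 3 × 2 = 49,248,000 bytes.
Total = 5,145,810,900 bytes = 5145.81 MB.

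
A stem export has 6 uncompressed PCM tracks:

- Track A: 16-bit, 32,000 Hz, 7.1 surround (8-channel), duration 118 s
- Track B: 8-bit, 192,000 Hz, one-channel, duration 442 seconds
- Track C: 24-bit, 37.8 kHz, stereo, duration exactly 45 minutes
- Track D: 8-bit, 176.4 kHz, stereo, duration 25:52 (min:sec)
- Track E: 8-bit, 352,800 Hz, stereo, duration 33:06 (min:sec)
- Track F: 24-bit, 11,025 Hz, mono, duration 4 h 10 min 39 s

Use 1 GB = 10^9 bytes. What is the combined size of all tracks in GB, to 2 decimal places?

3.20 GB

Track A: 32,000 × 118 × 2 × 8 = 60,416,000 bytes.
Track B: 192,000 × 442 × 1 × 1 = 84,864,000 bytes.
Track C: exactly 45 minutes = 2,700 s; 37,800 × 2,700 × 3 × 2 = 612,360,000 bytes.
Track D: 25:52 (min:sec) = 1,552 s; 176,400 × 1,552 × 1 × 2 = 547,545,600 bytes.
Track E: 33:06 (min:sec) = 1,986 s; 352,800 × 1,986 × 1 × 2 = 1,401,321,600 bytes.
Track F: 4 h 10 min 39 s = 15,039 s; 11,025 × 15,039 × 3 × 1 = 497,414,925 bytes.
Total = 3,203,922,125 bytes = 3.20 GB.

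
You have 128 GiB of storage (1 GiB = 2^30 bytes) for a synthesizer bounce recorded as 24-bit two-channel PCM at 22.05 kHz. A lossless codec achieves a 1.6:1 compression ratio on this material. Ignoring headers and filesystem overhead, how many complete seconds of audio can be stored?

1,662,149 seconds

Uncompressed byte rate = 22,050 × 3 × 2 = 132,300 bytes/s.
After 1.6:1 compression, effective rate ≈ 82687.5 bytes/s.
Capacity = 128 × 1,073,741,824 = 137,438,953,472 bytes.
137,438,953,472 / effective rate ≈ 1662149.1 s → 1,662,149 seconds.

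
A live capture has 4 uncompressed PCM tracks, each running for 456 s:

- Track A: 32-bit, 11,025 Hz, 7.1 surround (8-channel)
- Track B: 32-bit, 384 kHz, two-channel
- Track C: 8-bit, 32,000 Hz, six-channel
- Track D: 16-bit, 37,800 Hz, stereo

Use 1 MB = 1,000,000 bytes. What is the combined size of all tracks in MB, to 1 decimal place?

Track A: 11,025 × 456 × 4 × 8 = 160,876,800 bytes.
Track B: 384,000 × 456 × 4 × 2 = 1,400,832,000 bytes.
Track C: 32,000 × 456 × 1 × 6 = 87,552,000 bytes.
Track D: 37,800 × 456 × 2 × 2 = 68,947,200 bytes.
Total = 1,718,208,000 bytes = 1718.2 MB.

1718.2 MB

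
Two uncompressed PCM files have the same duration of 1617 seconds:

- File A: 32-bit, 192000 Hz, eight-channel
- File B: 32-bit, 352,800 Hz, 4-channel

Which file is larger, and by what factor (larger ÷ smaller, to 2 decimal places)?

File A: 192,000 × 4 × 8 = 6,144,000 bytes/s.
File B: 352,800 × 4 × 4 = 5,644,800 bytes/s.
File A is larger; ratio = 9,934,848,000 / 9,127,641,600 = 1.09.

File A, by a factor of 1.09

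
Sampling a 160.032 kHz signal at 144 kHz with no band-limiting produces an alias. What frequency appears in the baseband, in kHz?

Nyquist = 144,000/2 = 72,000 Hz; 160,032 Hz exceeds it.
Alias = |160,032 − 1×144,000| = |160,032 − 144,000| = 16,032 Hz = 16.032 kHz.

16.032 kHz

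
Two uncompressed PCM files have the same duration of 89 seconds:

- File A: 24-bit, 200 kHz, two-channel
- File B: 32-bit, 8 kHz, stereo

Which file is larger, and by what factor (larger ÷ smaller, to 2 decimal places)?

File A: 200,000 × 3 × 2 = 1,200,000 bytes/s.
File B: 8,000 × 4 × 2 = 64,000 bytes/s.
File A is larger; ratio = 106,800,000 / 5,696,000 = 18.75.

File A, by a factor of 18.75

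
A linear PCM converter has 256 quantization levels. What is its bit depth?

8 bits

log2(256) = 8.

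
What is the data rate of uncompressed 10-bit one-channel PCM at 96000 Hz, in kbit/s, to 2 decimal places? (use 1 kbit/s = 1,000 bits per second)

Bit rate = 96,000 × 10 × 1 = 960,000 bits/s.
= 960.00 kbit/s.

960.00 kbit/s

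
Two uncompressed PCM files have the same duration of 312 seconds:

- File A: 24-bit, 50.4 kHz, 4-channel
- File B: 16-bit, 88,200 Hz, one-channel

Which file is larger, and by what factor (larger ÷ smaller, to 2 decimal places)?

File A, by a factor of 3.43

File A: 50,400 × 3 × 4 = 604,800 bytes/s.
File B: 88,200 × 2 × 1 = 176,400 bytes/s.
File A is larger; ratio = 188,697,600 / 55,036,800 = 3.43.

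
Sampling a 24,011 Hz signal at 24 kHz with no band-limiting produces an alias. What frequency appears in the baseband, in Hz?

Nyquist = 24,000/2 = 12,000 Hz; 24,011 Hz exceeds it.
Alias = |24,011 − 1×24,000| = |24,011 − 24,000| = 11 Hz.

11 Hz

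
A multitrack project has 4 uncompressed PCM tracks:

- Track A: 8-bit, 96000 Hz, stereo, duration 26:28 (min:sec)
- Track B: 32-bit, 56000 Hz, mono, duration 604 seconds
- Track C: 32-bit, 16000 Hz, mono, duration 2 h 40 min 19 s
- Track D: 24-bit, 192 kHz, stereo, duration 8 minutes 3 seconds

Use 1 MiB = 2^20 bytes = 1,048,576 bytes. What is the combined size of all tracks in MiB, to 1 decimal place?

Track A: 26:28 (min:sec) = 1,588 s; 96,000 × 1,588 × 1 × 2 = 304,896,000 bytes.
Track B: 56,000 × 604 × 4 × 1 = 135,296,000 bytes.
Track C: 2 h 40 min 19 s = 9,619 s; 16,000 × 9,619 × 4 × 1 = 615,616,000 bytes.
Track D: 8 minutes 3 seconds = 483 s; 192,000 × 483 × 3 × 2 = 556,416,000 bytes.
Total = 1,612,224,000 bytes = 1537.5 MiB.

1537.5 MiB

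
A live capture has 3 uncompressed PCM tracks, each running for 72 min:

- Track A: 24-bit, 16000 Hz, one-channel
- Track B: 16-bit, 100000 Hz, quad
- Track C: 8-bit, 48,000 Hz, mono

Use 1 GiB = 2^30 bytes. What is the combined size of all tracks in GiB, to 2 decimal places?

3.60 GiB

72 min = 4,320 s.
Track A: 16,000 × 4,320 × 3 × 1 = 207,360,000 bytes.
Track B: 100,000 × 4,320 × 2 × 4 = 3,456,000,000 bytes.
Track C: 48,000 × 4,320 × 1 × 1 = 207,360,000 bytes.
Total = 3,870,720,000 bytes = 3.60 GiB.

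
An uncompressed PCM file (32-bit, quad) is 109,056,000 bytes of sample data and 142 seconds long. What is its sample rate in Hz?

Bytes = sample_rate × seconds × bytes_per_sample × channels.
sample_rate = 109,056,000 / (142 × 4 × 4) = 109,056,000 / 2,272 = 48,000 Hz.

48,000 Hz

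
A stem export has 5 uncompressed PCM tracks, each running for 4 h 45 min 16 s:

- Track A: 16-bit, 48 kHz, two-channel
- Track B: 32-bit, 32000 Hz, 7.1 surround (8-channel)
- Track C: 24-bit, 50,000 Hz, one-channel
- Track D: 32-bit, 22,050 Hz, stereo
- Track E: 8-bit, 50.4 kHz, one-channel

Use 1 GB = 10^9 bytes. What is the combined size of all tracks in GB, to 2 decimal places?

27.26 GB

4 h 45 min 16 s = 17,116 s.
Track A: 48,000 × 17,116 × 2 × 2 = 3,286,272,000 bytes.
Track B: 32,000 × 17,116 × 4 × 8 = 17,526,784,000 bytes.
Track C: 50,000 × 17,116 × 3 × 1 = 2,567,400,000 bytes.
Track D: 22,050 × 17,116 × 4 × 2 = 3,019,262,400 bytes.
Track E: 50,400 × 17,116 × 1 × 1 = 862,646,400 bytes.
Total = 27,262,364,800 bytes = 27.26 GB.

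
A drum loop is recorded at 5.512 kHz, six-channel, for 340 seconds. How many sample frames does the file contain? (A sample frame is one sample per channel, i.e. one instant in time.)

1,874,080 sample frames

5,512 samples/s × 340 s = 1,874,080 frames.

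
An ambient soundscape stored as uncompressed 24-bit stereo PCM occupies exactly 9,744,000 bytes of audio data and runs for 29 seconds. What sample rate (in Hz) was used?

56,000 Hz

Bytes = sample_rate × seconds × bytes_per_sample × channels.
sample_rate = 9,744,000 / (29 × 3 × 2) = 9,744,000 / 174 = 56,000 Hz.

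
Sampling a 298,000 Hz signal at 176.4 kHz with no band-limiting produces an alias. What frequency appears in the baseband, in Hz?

54,800 Hz

Nyquist = 176,400/2 = 88,200 Hz; 298,000 Hz exceeds it.
Alias = |298,000 − 2×176,400| = |298,000 − 352,800| = 54,800 Hz.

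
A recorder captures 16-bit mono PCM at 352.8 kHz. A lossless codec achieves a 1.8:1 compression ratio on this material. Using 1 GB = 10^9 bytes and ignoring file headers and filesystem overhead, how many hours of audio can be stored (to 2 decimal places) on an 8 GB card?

Uncompressed byte rate = 352,800 × 2 × 1 = 705,600 bytes/s.
After 1.8:1 compression, effective rate ≈ 392000 bytes/s.
Capacity = 8 × 1,000,000,000 = 8,000,000,000 bytes.
8,000,000,000 / effective rate ≈ 20408.16 s → 5.67 hours.

5.67 hours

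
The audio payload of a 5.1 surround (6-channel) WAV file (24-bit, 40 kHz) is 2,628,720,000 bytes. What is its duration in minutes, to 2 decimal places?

Byte rate = 40,000 × 3 × 6 = 720,000 bytes/s.
Duration = 2,628,720,000 / 720,000 = 3,651 s.
3,651 s / 60 = 60.85 minutes.

60.85 minutes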